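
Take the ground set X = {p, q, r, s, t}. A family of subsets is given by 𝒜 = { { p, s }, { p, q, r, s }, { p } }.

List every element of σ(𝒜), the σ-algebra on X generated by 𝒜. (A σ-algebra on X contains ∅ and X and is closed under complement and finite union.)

Start: 𝒜 ∪ {∅, X} = { ∅, { p }, { p, s }, { p, q, r, s }, X }.
Round 1: +3 →
  { t }  = ᶜ of { p, q, r, s }
  { q, r, t }  = ᶜ of { p, s }
  { q, r, s, t }  = ᶜ of { p }
  (now 8)
Round 2 (3 new):
  { p, t }  = { t } ∪ { p }
  { p, s, t }  = { p, s } ∪ { t }
  { p, q, r, t }  = { q, r, t } ∪ { p }
  (now 11)
Round 3. New:
  { s }  = ᶜ of { p, q, r, t }
  { q, r }  = ᶜ of { p, s, t }
  { q, r, s }  = ᶜ of { p, t }
  (now 14)
Round 4 adds 2:
  { s, t }  = { s } ∪ { t }
  { p, q, r }  = { q, r } ∪ { p }
  (now 16)
Round 5: already closed under ᶜ and ∪.

σ(𝒜) = { ∅, { p }, { s }, { t }, { p, s }, { p, t }, { q, r }, { s, t }, { p, q, r }, { p, s, t }, { q, r, s }, { q, r, t }, { p, q, r, s }, { p, q, r, t }, { q, r, s, t }, X }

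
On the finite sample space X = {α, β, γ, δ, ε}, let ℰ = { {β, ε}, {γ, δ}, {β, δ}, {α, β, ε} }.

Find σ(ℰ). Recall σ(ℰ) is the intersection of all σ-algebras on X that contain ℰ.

Start: ℰ ∪ {∅, X} = { {}, {β, δ}, {β, ε}, {γ, δ}, {α, β, ε}, X }.
Pass 1 (6 new):
  {α, γ, δ}  = complement {β, ε}
  {α, γ, ε}  = complement {β, δ}
  {β, γ, δ}  = {γ, δ} ∪ {β, δ}
  {β, δ, ε}  = {β, ε} ∪ {β, δ}
  {α, β, δ, ε}  = {α, β, ε} ∪ {β, δ}
  {β, γ, δ, ε}  = {β, ε} ∪ {γ, δ}
  |family| = 12
Pass 2 adds 7:
  {α}  = complement {β, γ, δ, ε}
  {γ}  = complement {α, β, δ, ε}
  {α, γ}  = complement {β, δ, ε}
  {α, ε}  = complement {β, γ, δ}
  {α, β, γ, δ}  = {β, γ, δ} ∪ {α, γ, δ}
  {α, β, γ, ε}  = {β, ε} ∪ {α, γ, ε}
  {α, γ, δ, ε}  = {γ, δ} ∪ {α, γ, ε}
  |family| = 19
Pass 3 (5 new):
  {β}  = complement {α, γ, δ, ε}
  {δ}  = complement {α, β, γ, ε}
  {ε}  = complement {α, β, γ, δ}
  {α, β, δ}  = {β, δ} ∪ {α}
  {β, γ, ε}  = {β, ε} ∪ {γ}
  |family| = 24
Pass 4: +8 →
  {α, β}  = {β} ∪ {α}
  {α, δ}  = complement {β, γ, ε}
  {β, γ}  = {β} ∪ {γ}
  {γ, ε}  = complement {α, β, δ}
  {δ, ε}  = {ε} ∪ {δ}
  {α, β, γ}  = {β} ∪ {α, γ}
  {α, δ, ε}  = {α, ε} ∪ {δ}
  {γ, δ, ε}  = {γ, δ} ∪ {ε}
  |family| = 32
Pass 5: closed — nothing new.

Hence σ(ℰ) has 32 members: { {}, {α}, {β}, {γ}, {δ}, {ε}, {α, β}, {α, γ}, {α, δ}, {α, ε}, {β, γ}, {β, δ}, {β, ε}, {γ, δ}, {γ, ε}, {δ, ε}, {α, β, γ}, {α, β, δ}, {α, β, ε}, {α, γ, δ}, {α, γ, ε}, {α, δ, ε}, {β, γ, δ}, {β, γ, ε}, {β, δ, ε}, {γ, δ, ε}, {α, β, γ, δ}, {α, β, γ, ε}, {α, β, δ, ε}, {α, γ, δ, ε}, {β, γ, δ, ε}, X }.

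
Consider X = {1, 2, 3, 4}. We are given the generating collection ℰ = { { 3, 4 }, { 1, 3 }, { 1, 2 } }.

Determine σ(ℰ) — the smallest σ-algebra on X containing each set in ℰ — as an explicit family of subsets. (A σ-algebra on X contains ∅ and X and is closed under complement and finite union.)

Answer: σ(ℰ) = { {  }, { 1 }, { 2 }, { 3 }, { 4 }, { 1, 2 }, { 1, 3 }, { 1, 4 }, { 2, 3 }, { 2, 4 }, { 3, 4 }, { 1, 2, 3 }, { 1, 2, 4 }, { 1, 3, 4 }, { 2, 3, 4 }, X }

Trace:
Take S₀ = ℰ ∪ {∅, X} = { {  }, { 1, 2 }, { 1, 3 }, { 3, 4 }, X }.
Iteration 1 (3 new):
  { 2, 4 }  = { 1, 3 }ᶜ
  { 1, 2, 3 }  = { 1, 2 } ∪ { 1, 3 }
  { 1, 3, 4 }  = { 3, 4 } ∪ { 1, 3 }
Iteration 2: +4 →
  { 2 }  = { 1, 3, 4 }ᶜ
  { 4 }  = { 1, 2, 3 }ᶜ
  { 1, 2, 4 }  = { 1, 2 } ∪ { 2, 4 }
  { 2, 3, 4 }  = { 3, 4 } ∪ { 2, 4 }
Iteration 3. New:
  { 1 }  = { 2, 3, 4 }ᶜ
  { 3 }  = { 1, 2, 4 }ᶜ
Iteration 4. New:
  { 1, 4 }  = { 4 } ∪ { 1 }
  { 2, 3 }  = { 3 } ∪ { 2 }
Iteration 5 adds nothing — fixpoint reached.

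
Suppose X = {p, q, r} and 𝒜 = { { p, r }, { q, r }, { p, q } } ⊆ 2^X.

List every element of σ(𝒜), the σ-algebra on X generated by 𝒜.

Begin from { {  }, { p, q }, { p, r }, { q, r }, X } (that is, 𝒜 plus ∅ and X).
Iteration 1: +3 →
  { p }  = X∖{ q, r }
  { q }  = X∖{ p, r }
  { r }  = X∖{ p, q }
  |family| = 8
Iteration 2 adds nothing — fixpoint reached.

|σ(𝒜)| = 8.  σ(𝒜) = { {  }, { p }, { q }, { r }, { p, q }, { p, r }, { q, r }, X }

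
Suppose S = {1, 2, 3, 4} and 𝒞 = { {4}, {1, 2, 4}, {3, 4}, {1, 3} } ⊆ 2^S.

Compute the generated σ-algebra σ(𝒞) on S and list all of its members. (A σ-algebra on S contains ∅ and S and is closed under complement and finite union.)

Take S₀ = 𝒞 ∪ {∅, S} = { {}, {4}, {1, 3}, {3, 4}, {1, 2, 4}, S }.
Pass 1 (5 new):
  {3}  = complement {1, 2, 4}
  {1, 2}  = complement {3, 4}
  {2, 4}  = complement {1, 3}
  {1, 2, 3}  = complement {4}
  {1, 3, 4}  = {3, 4} ∪ {1, 3}
  — 11 sets.
Pass 2: +2 →
  {2}  = complement {1, 3, 4}
  {2, 3, 4}  = {3, 4} ∪ {2, 4}
  — 13 sets.
Pass 3: 2 new —
  {1}  = complement {2, 3, 4}
  {2, 3}  = {3} ∪ {2}
  — 15 sets.
Pass 4: 1 new —
  {1, 4}  = complement {2, 3}
  — 16 sets.
Pass 5: already closed under ᶜ and ∪.

Hence σ(𝒞) has 16 members: { {}, {1}, {2}, {3}, {4}, {1, 2}, {1, 3}, {1, 4}, {2, 3}, {2, 4}, {3, 4}, {1, 2, 3}, {1, 2, 4}, {1, 3, 4}, {2, 3, 4}, S }.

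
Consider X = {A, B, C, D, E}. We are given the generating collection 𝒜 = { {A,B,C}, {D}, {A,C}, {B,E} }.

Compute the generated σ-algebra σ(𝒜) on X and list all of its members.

|σ(𝒜)| = 16.  σ(𝒜) = { {}, {B}, {D}, {E}, {A,C}, {B,D}, {B,E}, {D,E}, {A,B,C}, {A,C,D}, {A,C,E}, {B,D,E}, {A,B,C,D}, {A,B,C,E}, {A,C,D,E}, X }

Trace:
Seed the family with 𝒜 together with ∅ and X: { {}, {D}, {A,C}, {B,E}, {A,B,C}, X }.
Step 1 adds 5:
  {D,E}  = X∖{A,B,C}
  {A,C,D}  = X∖{B,E}
  {B,D,E}  = X∖{A,C}
  {A,B,C,D}  = {A,B,C} ∪ {D}
  {A,B,C,E}  = X∖{D}
  (now 11)
Step 2 (2 new):
  {E}  = X∖{A,B,C,D}
  {A,C,D,E}  = {D,E} ∪ {A,C,D}
  (now 13)
Step 3. New:
  {B}  = X∖{A,C,D,E}
  {A,C,E}  = {A,C} ∪ {E}
  (now 15)
Step 4 adds 1:
  {B,D}  = X∖{A,C,E}
  (now 16)
Step 5: no new sets; the family is a σ-algebra.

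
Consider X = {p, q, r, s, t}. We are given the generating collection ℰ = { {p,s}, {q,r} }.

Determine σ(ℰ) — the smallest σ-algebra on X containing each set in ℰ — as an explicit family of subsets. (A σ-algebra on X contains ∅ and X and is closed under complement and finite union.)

σ(ℰ) = { {}, {t}, {p,s}, {q,r}, {p,s,t}, {q,r,t}, {p,q,r,s}, X }

Working:
Begin from { {}, {p,s}, {q,r}, X } (that is, ℰ plus ∅ and X).
Round 1 adds 3:
  {p,s,t}  = complement {q,r}
  {q,r,t}  = complement {p,s}
  {p,q,r,s}  = {q,r} ∪ {p,s}
  [7 total]
Round 2 adds 1:
  {t}  = complement {p,q,r,s}
  [8 total]
Round 3: closed — nothing new.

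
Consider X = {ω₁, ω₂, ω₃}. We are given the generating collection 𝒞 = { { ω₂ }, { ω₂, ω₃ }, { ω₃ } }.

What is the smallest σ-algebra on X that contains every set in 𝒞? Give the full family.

Seed the family with 𝒞 together with ∅ and X: { ∅, { ω₂ }, { ω₃ }, { ω₂, ω₃ }, X }.
Step 1: +3 →
  { ω₁ }  = { ω₂, ω₃ }ᶜ
  { ω₁, ω₂ }  = { ω₃ }ᶜ
  { ω₁, ω₃ }  = { ω₂ }ᶜ
  — 8 sets.
Step 2: closed — nothing new.

Hence σ(𝒞) has 8 members: { ∅, { ω₁ }, { ω₂ }, { ω₃ }, { ω₁, ω₂ }, { ω₁, ω₃ }, { ω₂, ω₃ }, X }.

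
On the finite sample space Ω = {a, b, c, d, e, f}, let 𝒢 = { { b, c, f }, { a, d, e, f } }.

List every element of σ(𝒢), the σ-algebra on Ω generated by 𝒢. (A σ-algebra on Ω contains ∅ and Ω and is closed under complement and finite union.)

Answer: σ(𝒢) = { {}, { f }, { b, c }, { a, d, e }, { b, c, f }, { a, d, e, f }, { a, b, c, d, e }, Ω }

Derivation:
Initial family (4 sets): { {}, { b, c, f }, { a, d, e, f }, Ω }.
Iteration 1 adds 2:
  { b, c }  = Ω∖{ a, d, e, f }
  { a, d, e }  = Ω∖{ b, c, f }
  (now 6)
Iteration 2. New:
  { a, b, c, d, e }  = { a, d, e } ∪ { b, c }
  (now 7)
Iteration 3 (1 new):
  { f }  = Ω∖{ a, b, c, d, e }
  (now 8)
After Iteration 4 the family is unchanged; done.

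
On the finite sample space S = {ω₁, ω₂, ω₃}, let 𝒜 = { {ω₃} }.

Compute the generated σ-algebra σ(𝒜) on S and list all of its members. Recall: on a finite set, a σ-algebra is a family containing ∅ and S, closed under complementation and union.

σ(𝒜) = { {}, {ω₃}, {ω₁, ω₂}, S }

Working:
Seed the family with 𝒜 together with ∅ and S: { {}, {ω₃}, S }.
Iteration 1: 1 new —
  {ω₁, ω₂}  = S∖{ω₃}
After Iteration 2 the family is unchanged; done.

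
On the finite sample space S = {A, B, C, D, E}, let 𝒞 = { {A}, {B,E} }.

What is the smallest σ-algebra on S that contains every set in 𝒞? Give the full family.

σ(𝒞) (8 sets): { {}, {A}, {B,E}, {C,D}, {A,B,E}, {A,C,D}, {B,C,D,E}, S }

Check:
Initial family (4 sets): { {}, {A}, {B,E}, S }.
Step 1: 3 new —
  {A,B,E}  = {A} ∪ {B,E}
  {A,C,D}  = complement {B,E}
  {B,C,D,E}  = complement {A}
  [7 total]
Step 2. New:
  {C,D}  = complement {A,B,E}
  [8 total]
Step 3 adds nothing — fixpoint reached.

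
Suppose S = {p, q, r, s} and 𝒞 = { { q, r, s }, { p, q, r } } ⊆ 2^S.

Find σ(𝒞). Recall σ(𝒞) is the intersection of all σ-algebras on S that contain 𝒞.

|σ(𝒞)| = 8.  σ(𝒞) = { ∅, { p }, { s }, { p, s }, { q, r }, { p, q, r }, { q, r, s }, S }

Check:
Begin from { ∅, { p, q, r }, { q, r, s }, S } (that is, 𝒞 plus ∅ and S).
Step 1 adds 2:
  { p }  = S∖{ q, r, s }
  { s }  = S∖{ p, q, r }
  [6 total]
Step 2: +1 →
  { p, s }  = { s } ∪ { p }
  [7 total]
Step 3: 1 new —
  { q, r }  = S∖{ p, s }
  [8 total]
Step 4: stable.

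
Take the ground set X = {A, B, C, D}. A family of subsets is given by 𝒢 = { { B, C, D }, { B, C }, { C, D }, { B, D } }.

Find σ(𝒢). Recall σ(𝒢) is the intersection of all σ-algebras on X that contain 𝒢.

Take S₀ = 𝒢 ∪ {∅, X} = { ∅, { B, C }, { B, D }, { C, D }, { B, C, D }, X }.
Iteration 1 adds 4:
  { A }  = X∖{ B, C, D }
  { A, B }  = X∖{ C, D }
  { A, C }  = X∖{ B, D }
  { A, D }  = X∖{ B, C }
Iteration 2: 3 new —
  { A, B, C }  = { A, B } ∪ { B, C }
  { A, B, D }  = { A, B } ∪ { A, D }
  { A, C, D }  = { C, D } ∪ { A, D }
Iteration 3 (3 new):
  { B }  = X∖{ A, C, D }
  { C }  = X∖{ A, B, D }
  { D }  = X∖{ A, B, C }
Iteration 4: closed — nothing new.

σ(𝒢) = { ∅, { A }, { B }, { C }, { D }, { A, B }, { A, C }, { A, D }, { B, C }, { B, D }, { C, D }, { A, B, C }, { A, B, D }, { A, C, D }, { B, C, D }, X }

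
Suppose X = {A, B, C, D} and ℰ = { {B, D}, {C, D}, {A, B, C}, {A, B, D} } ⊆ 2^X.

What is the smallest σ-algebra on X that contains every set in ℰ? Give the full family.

Take S₀ = ℰ ∪ {∅, X} = { {}, {B, D}, {C, D}, {A, B, C}, {A, B, D}, X }.
Round 1: +5 →
  {C}  = ᶜ of {A, B, D}
  {D}  = ᶜ of {A, B, C}
  {A, B}  = ᶜ of {C, D}
  {A, C}  = ᶜ of {B, D}
  {B, C, D}  = {C, D} ∪ {B, D}
  [11 total]
Round 2: +2 →
  {A}  = ᶜ of {B, C, D}
  {A, C, D}  = {C, D} ∪ {A, C}
  [13 total]
Round 3 adds 2:
  {B}  = ᶜ of {A, C, D}
  {A, D}  = {D} ∪ {A}
  [15 total]
Round 4 (1 new):
  {B, C}  = ᶜ of {A, D}
  [16 total]
After Round 5 the family is unchanged; done.

Therefore σ(ℰ) = { {}, {A}, {B}, {C}, {D}, {A, B}, {A, C}, {A, D}, {B, C}, {B, D}, {C, D}, {A, B, C}, {A, B, D}, {A, C, D}, {B, C, D}, X } (|σ(ℰ)| = 16).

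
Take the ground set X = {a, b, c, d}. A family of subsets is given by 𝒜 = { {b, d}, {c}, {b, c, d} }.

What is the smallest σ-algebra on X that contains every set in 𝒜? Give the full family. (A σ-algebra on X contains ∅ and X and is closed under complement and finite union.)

|σ(𝒜)| = 8.  σ(𝒜) = { ∅, {a}, {c}, {a, c}, {b, d}, {a, b, d}, {b, c, d}, X }

Working:
Seed the family with 𝒜 together with ∅ and X: { ∅, {c}, {b, d}, {b, c, d}, X }.
Step 1. New:
  {a}  = {b, c, d}ᶜ
  {a, c}  = {b, d}ᶜ
  {a, b, d}  = {c}ᶜ
  |family| = 8
Step 2: closed — nothing new.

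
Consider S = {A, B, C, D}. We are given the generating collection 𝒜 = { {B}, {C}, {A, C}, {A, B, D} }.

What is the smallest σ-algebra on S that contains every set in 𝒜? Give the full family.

Seed the family with 𝒜 together with ∅ and S: { {}, {B}, {C}, {A, C}, {A, B, D}, S }.
Iteration 1 adds 4:
  {B, C}  = {C} ∪ {B}
  {B, D}  = ᶜ of {A, C}
  {A, B, C}  = {A, C} ∪ {B}
  {A, C, D}  = ᶜ of {B}
  [10 total]
Iteration 2. New:
  {D}  = ᶜ of {A, B, C}
  {A, D}  = ᶜ of {B, C}
  {B, C, D}  = {C} ∪ {B, D}
  [13 total]
Iteration 3: 2 new —
  {A}  = ᶜ of {B, C, D}
  {C, D}  = {C} ∪ {D}
  [15 total]
Iteration 4: +1 →
  {A, B}  = ᶜ of {C, D}
  [16 total]
Iteration 5: no new sets; the family is a σ-algebra.

Therefore σ(𝒜) = { {}, {A}, {B}, {C}, {D}, {A, B}, {A, C}, {A, D}, {B, C}, {B, D}, {C, D}, {A, B, C}, {A, B, D}, {A, C, D}, {B, C, D}, S } (|σ(𝒜)| = 16).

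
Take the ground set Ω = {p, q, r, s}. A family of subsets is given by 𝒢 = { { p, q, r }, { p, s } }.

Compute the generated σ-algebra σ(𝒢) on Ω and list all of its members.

Answer: σ(𝒢) = { {  }, { p }, { s }, { p, s }, { q, r }, { p, q, r }, { q, r, s }, Ω }

Check:
Seed the family with 𝒢 together with ∅ and Ω: { {  }, { p, s }, { p, q, r }, Ω }.
Round 1 (2 new):
  { s }  = { p, q, r }ᶜ
  { q, r }  = { p, s }ᶜ
Round 2: +1 →
  { q, r, s }  = { q, r } ∪ { s }
Round 3. New:
  { p }  = { q, r, s }ᶜ
Round 4 adds nothing — fixpoint reached.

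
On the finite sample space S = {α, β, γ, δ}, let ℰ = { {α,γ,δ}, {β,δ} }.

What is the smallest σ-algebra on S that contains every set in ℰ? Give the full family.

Begin from { {}, {β,δ}, {α,γ,δ}, S } (that is, ℰ plus ∅ and S).
Round 1 adds 2:
  {β}  = {α,γ,δ}ᶜ
  {α,γ}  = {β,δ}ᶜ
  — 6 sets.
Round 2 adds 1:
  {α,β,γ}  = {α,γ} ∪ {β}
  — 7 sets.
Round 3 adds 1:
  {δ}  = {α,β,γ}ᶜ
  — 8 sets.
Round 4: no new sets; the family is a σ-algebra.

Hence σ(ℰ) has 8 members: { {}, {β}, {δ}, {α,γ}, {β,δ}, {α,β,γ}, {α,γ,δ}, S }.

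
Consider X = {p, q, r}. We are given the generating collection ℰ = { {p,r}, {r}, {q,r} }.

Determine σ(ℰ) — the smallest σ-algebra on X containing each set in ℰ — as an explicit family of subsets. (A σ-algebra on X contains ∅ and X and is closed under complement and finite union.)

σ(ℰ) (8 sets): { ∅, {p}, {q}, {r}, {p,q}, {p,r}, {q,r}, X }

Check:
Seed the family with ℰ together with ∅ and X: { ∅, {r}, {p,r}, {q,r}, X }.
Step 1: +3 →
  {p}  = complement {q,r}
  {q}  = complement {p,r}
  {p,q}  = complement {r}
  [8 total]
Step 2: already closed under ᶜ and ∪.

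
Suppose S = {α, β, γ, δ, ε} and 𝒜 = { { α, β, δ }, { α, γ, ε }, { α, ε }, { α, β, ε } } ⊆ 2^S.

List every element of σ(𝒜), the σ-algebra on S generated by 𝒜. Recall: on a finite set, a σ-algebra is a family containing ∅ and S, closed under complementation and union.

Begin from { {}, { α, ε }, { α, β, δ }, { α, β, ε }, { α, γ, ε }, S } (that is, 𝒜 plus ∅ and S).
Round 1 (6 new):
  { β, δ }  = ᶜ of { α, γ, ε }
  { γ, δ }  = ᶜ of { α, β, ε }
  { γ, ε }  = ᶜ of { α, β, δ }
  { β, γ, δ }  = ᶜ of { α, ε }
  { α, β, γ, ε }  = { α, β, ε } ∪ { α, γ, ε }
  { α, β, δ, ε }  = { α, β, ε } ∪ { α, β, δ }
  |family| = 12
Round 2 adds 6:
  { γ }  = ᶜ of { α, β, δ, ε }
  { δ }  = ᶜ of { α, β, γ, ε }
  { γ, δ, ε }  = { γ, δ } ∪ { γ, ε }
  { α, β, γ, δ }  = { γ, δ } ∪ { α, β, δ }
  { α, γ, δ, ε }  = { γ, δ } ∪ { α, γ, ε }
  { β, γ, δ, ε }  = { γ, ε } ∪ { β, γ, δ }
  |family| = 18
Round 3 adds 5:
  { α }  = ᶜ of { β, γ, δ, ε }
  { β }  = ᶜ of { α, γ, δ, ε }
  { ε }  = ᶜ of { α, β, γ, δ }
  { α, β }  = ᶜ of { γ, δ, ε }
  { α, δ, ε }  = { α, ε } ∪ { δ }
  |family| = 23
Round 4: +9 →
  { α, γ }  = { γ } ∪ { α }
  { α, δ }  = { δ } ∪ { α }
  { β, γ }  = ᶜ of { α, δ, ε }
  { β, ε }  = { β } ∪ { ε }
  { δ, ε }  = { ε } ∪ { δ }
  { α, β, γ }  = { α, β } ∪ { γ }
  { α, γ, δ }  = { γ, δ } ∪ { α }
  { β, γ, ε }  = { β } ∪ { γ, ε }
  { β, δ, ε }  = { ε } ∪ { β, δ }
  |family| = 32
Round 5: no new sets; the family is a σ-algebra.

Hence σ(𝒜) has 32 members: { {}, { α }, { β }, { γ }, { δ }, { ε }, { α, β }, { α, γ }, { α, δ }, { α, ε }, { β, γ }, { β, δ }, { β, ε }, { γ, δ }, { γ, ε }, { δ, ε }, { α, β, γ }, { α, β, δ }, { α, β, ε }, { α, γ, δ }, { α, γ, ε }, { α, δ, ε }, { β, γ, δ }, { β, γ, ε }, { β, δ, ε }, { γ, δ, ε }, { α, β, γ, δ }, { α, β, γ, ε }, { α, β, δ, ε }, { α, γ, δ, ε }, { β, γ, δ, ε }, S }.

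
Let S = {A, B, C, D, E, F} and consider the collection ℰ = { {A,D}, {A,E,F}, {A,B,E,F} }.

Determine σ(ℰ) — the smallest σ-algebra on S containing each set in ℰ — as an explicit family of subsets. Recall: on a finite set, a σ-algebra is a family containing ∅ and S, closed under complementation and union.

σ(ℰ) (32 sets): { {}, {A}, {B}, {C}, {D}, {A,B}, {A,C}, {A,D}, {B,C}, {B,D}, {C,D}, {E,F}, {A,B,C}, {A,B,D}, {A,C,D}, {A,E,F}, {B,C,D}, {B,E,F}, {C,E,F}, {D,E,F}, {A,B,C,D}, {A,B,E,F}, {A,C,E,F}, {A,D,E,F}, {B,C,E,F}, {B,D,E,F}, {C,D,E,F}, {A,B,C,E,F}, {A,B,D,E,F}, {A,C,D,E,F}, {B,C,D,E,F}, S }

Trace:
Seed the family with ℰ together with ∅ and S: { {}, {A,D}, {A,E,F}, {A,B,E,F}, S }.
Round 1 (5 new):
  {C,D}  = complement {A,B,E,F}
  {B,C,D}  = complement {A,E,F}
  {A,D,E,F}  = {A,D} ∪ {A,E,F}
  {B,C,E,F}  = complement {A,D}
  {A,B,D,E,F}  = {A,D} ∪ {A,B,E,F}
  — 10 sets.
Round 2 (7 new):
  {C}  = complement {A,B,D,E,F}
  {B,C}  = complement {A,D,E,F}
  {A,C,D}  = {C,D} ∪ {A,D}
  {A,B,C,D}  = {B,C,D} ∪ {A,D}
  {A,B,C,E,F}  = {A,E,F} ∪ {B,C,E,F}
  {A,C,D,E,F}  = {C,D} ∪ {A,D,E,F}
  {B,C,D,E,F}  = {C,D} ∪ {B,C,E,F}
  — 17 sets.
Round 3: +6 →
  {A}  = complement {B,C,D,E,F}
  {B}  = complement {A,C,D,E,F}
  {D}  = complement {A,B,C,E,F}
  {E,F}  = complement {A,B,C,D}
  {B,E,F}  = complement {A,C,D}
  {A,C,E,F}  = {C} ∪ {A,E,F}
  — 23 sets.
Round 4 adds 9:
  {A,B}  = {A} ∪ {B}
  {A,C}  = {A} ∪ {C}
  {B,D}  = complement {A,C,E,F}
  {A,B,C}  = {A} ∪ {B,C}
  {A,B,D}  = {B} ∪ {A,D}
  {C,E,F}  = {E,F} ∪ {C}
  {D,E,F}  = {E,F} ∪ {D}
  {B,D,E,F}  = {B,E,F} ∪ {D}
  {C,D,E,F}  = {C,D} ∪ {E,F}
  — 32 sets.
Round 5 adds nothing — fixpoint reached.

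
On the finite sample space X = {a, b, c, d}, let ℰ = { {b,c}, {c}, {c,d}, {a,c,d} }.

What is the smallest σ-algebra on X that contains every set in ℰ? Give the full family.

|σ(ℰ)| = 16.  σ(ℰ) = { ∅, {a}, {b}, {c}, {d}, {a,b}, {a,c}, {a,d}, {b,c}, {b,d}, {c,d}, {a,b,c}, {a,b,d}, {a,c,d}, {b,c,d}, X }

Derivation:
Take S₀ = ℰ ∪ {∅, X} = { ∅, {c}, {b,c}, {c,d}, {a,c,d}, X }.
Step 1: 5 new —
  {b}  = X∖{a,c,d}
  {a,b}  = X∖{c,d}
  {a,d}  = X∖{b,c}
  {a,b,d}  = X∖{c}
  {b,c,d}  = {c,d} ∪ {b,c}
  |family| = 11
Step 2. New:
  {a}  = X∖{b,c,d}
  {a,b,c}  = {a,b} ∪ {c}
  |family| = 13
Step 3 (2 new):
  {d}  = X∖{a,b,c}
  {a,c}  = {c} ∪ {a}
  |family| = 15
Step 4. New:
  {b,d}  = X∖{a,c}
  |family| = 16
After Step 5 the family is unchanged; done.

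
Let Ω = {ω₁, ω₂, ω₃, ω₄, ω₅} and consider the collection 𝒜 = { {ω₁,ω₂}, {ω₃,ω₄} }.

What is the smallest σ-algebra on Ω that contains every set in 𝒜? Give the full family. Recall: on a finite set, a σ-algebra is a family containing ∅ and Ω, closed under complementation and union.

Seed the family with 𝒜 together with ∅ and Ω: { {}, {ω₁,ω₂}, {ω₃,ω₄}, Ω }.
Step 1. New:
  {ω₁,ω₂,ω₅}  = ᶜ of {ω₃,ω₄}
  {ω₃,ω₄,ω₅}  = ᶜ of {ω₁,ω₂}
  {ω₁,ω₂,ω₃,ω₄}  = {ω₁,ω₂} ∪ {ω₃,ω₄}
  (now 7)
Step 2. New:
  {ω₅}  = ᶜ of {ω₁,ω₂,ω₃,ω₄}
  (now 8)
Step 3: no new sets; the family is a σ-algebra.

|σ(𝒜)| = 8.  σ(𝒜) = { {}, {ω₅}, {ω₁,ω₂}, {ω₃,ω₄}, {ω₁,ω₂,ω₅}, {ω₃,ω₄,ω₅}, {ω₁,ω₂,ω₃,ω₄}, Ω }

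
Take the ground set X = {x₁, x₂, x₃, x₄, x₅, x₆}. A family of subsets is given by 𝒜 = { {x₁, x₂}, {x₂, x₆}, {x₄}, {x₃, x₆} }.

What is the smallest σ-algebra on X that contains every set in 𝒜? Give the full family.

Take S₀ = 𝒜 ∪ {∅, X} = { {}, {x₄}, {x₁, x₂}, {x₂, x₆}, {x₃, x₆}, X }.
Pass 1: +10 →
  {x₁, x₂, x₄}  = {x₁, x₂} ∪ {x₄}
  {x₁, x₂, x₆}  = {x₁, x₂} ∪ {x₂, x₆}
  {x₂, x₃, x₆}  = {x₃, x₆} ∪ {x₂, x₆}
  {x₂, x₄, x₆}  = {x₄} ∪ {x₂, x₆}
  {x₃, x₄, x₆}  = {x₃, x₆} ∪ {x₄}
  {x₁, x₂, x₃, x₆}  = {x₁, x₂} ∪ {x₃, x₆}
  {x₁, x₂, x₄, x₅}  = {x₃, x₆}ᶜ
  {x₁, x₃, x₄, x₅}  = {x₂, x₆}ᶜ
  {x₃, x₄, x₅, x₆}  = {x₁, x₂}ᶜ
  {x₁, x₂, x₃, x₅, x₆}  = {x₄}ᶜ
  — 16 sets.
Pass 2. New:
  {x₄, x₅}  = {x₁, x₂, x₃, x₆}ᶜ
  {x₁, x₂, x₅}  = {x₃, x₄, x₆}ᶜ
  {x₁, x₃, x₅}  = {x₂, x₄, x₆}ᶜ
  {x₁, x₄, x₅}  = {x₂, x₃, x₆}ᶜ
  {x₃, x₄, x₅}  = {x₁, x₂, x₆}ᶜ
  {x₃, x₅, x₆}  = {x₁, x₂, x₄}ᶜ
  {x₁, x₂, x₄, x₆}  = {x₂, x₄, x₆} ∪ {x₁, x₂}
  {x₂, x₃, x₄, x₆}  = {x₂, x₄, x₆} ∪ {x₂, x₃, x₆}
  {x₁, x₂, x₃, x₄, x₅}  = {x₁, x₂} ∪ {x₁, x₃, x₄, x₅}
  {x₁, x₂, x₃, x₄, x₆}  = {x₂, x₄, x₆} ∪ {x₁, x₂, x₃, x₆}
  {x₁, x₂, x₄, x₅, x₆}  = {x₂, x₄, x₆} ∪ {x₁, x₂, x₄, x₅}
  {x₁, x₃, x₄, x₅, x₆}  = {x₃, x₄, x₅, x₆} ∪ {x₁, x₃, x₄, x₅}
  {x₂, x₃, x₄, x₅, x₆}  = {x₂, x₄, x₆} ∪ {x₃, x₄, x₅, x₆}
  — 29 sets.
Pass 3: 12 new —
  {x₁}  = {x₂, x₃, x₄, x₅, x₆}ᶜ
  {x₂}  = {x₁, x₃, x₄, x₅, x₆}ᶜ
  {x₃}  = {x₁, x₂, x₄, x₅, x₆}ᶜ
  {x₅}  = {x₁, x₂, x₃, x₄, x₆}ᶜ
  {x₆}  = {x₁, x₂, x₃, x₄, x₅}ᶜ
  {x₁, x₅}  = {x₂, x₃, x₄, x₆}ᶜ
  {x₃, x₅}  = {x₁, x₂, x₄, x₆}ᶜ
  {x₁, x₂, x₃, x₅}  = {x₁, x₂} ∪ {x₁, x₃, x₅}
  {x₁, x₂, x₅, x₆}  = {x₂, x₆} ∪ {x₁, x₂, x₅}
  {x₁, x₃, x₅, x₆}  = {x₁, x₃, x₅} ∪ {x₃, x₆}
  {x₂, x₃, x₅, x₆}  = {x₂, x₃, x₆} ∪ {x₃, x₅, x₆}
  {x₂, x₄, x₅, x₆}  = {x₂, x₄, x₆} ∪ {x₄, x₅}
  — 41 sets.
Pass 4: 20 new —
  {x₁, x₃}  = {x₂, x₄, x₅, x₆}ᶜ
  {x₁, x₄}  = {x₂, x₃, x₅, x₆}ᶜ
  {x₁, x₆}  = {x₁} ∪ {x₆}
  {x₂, x₃}  = {x₂} ∪ {x₃}
  {x₂, x₄}  = {x₁, x₃, x₅, x₆}ᶜ
  {x₂, x₅}  = {x₂} ∪ {x₅}
  {x₃, x₄}  = {x₁, x₂, x₅, x₆}ᶜ
  {x₄, x₆}  = {x₁, x₂, x₃, x₅}ᶜ
  {x₅, x₆}  = {x₆} ∪ {x₅}
  {x₁, x₂, x₃}  = {x₁, x₂} ∪ {x₃}
  {x₁, x₃, x₆}  = {x₃, x₆} ∪ {x₁}
  {x₁, x₅, x₆}  = {x₁, x₅} ∪ {x₆}
  {x₂, x₃, x₅}  = {x₂} ∪ {x₃, x₅}
  {x₂, x₄, x₅}  = {x₂} ∪ {x₄, x₅}
  {x₂, x₅, x₆}  = {x₂, x₆} ∪ {x₅}
  {x₄, x₅, x₆}  = {x₄, x₅} ∪ {x₆}
  {x₁, x₂, x₃, x₄}  = {x₁, x₂, x₄} ∪ {x₃}
  {x₁, x₃, x₄, x₆}  = {x₁} ∪ {x₃, x₄, x₆}
  {x₁, x₄, x₅, x₆}  = {x₁, x₄, x₅} ∪ {x₆}
  {x₂, x₃, x₄, x₅}  = {x₂} ∪ {x₃, x₄, x₅}
  — 61 sets.
Pass 5: 3 new —
  {x₁, x₃, x₄}  = {x₂, x₅, x₆}ᶜ
  {x₁, x₄, x₆}  = {x₂, x₃, x₅}ᶜ
  {x₂, x₃, x₄}  = {x₁, x₅, x₆}ᶜ
  — 64 sets.
Pass 6 adds nothing — fixpoint reached.

σ(𝒜) = { {}, {x₁}, {x₂}, {x₃}, {x₄}, {x₅}, {x₆}, {x₁, x₂}, {x₁, x₃}, {x₁, x₄}, {x₁, x₅}, {x₁, x₆}, {x₂, x₃}, {x₂, x₄}, {x₂, x₅}, {x₂, x₆}, {x₃, x₄}, {x₃, x₅}, {x₃, x₆}, {x₄, x₅}, {x₄, x₆}, {x₅, x₆}, {x₁, x₂, x₃}, {x₁, x₂, x₄}, {x₁, x₂, x₅}, {x₁, x₂, x₆}, {x₁, x₃, x₄}, {x₁, x₃, x₅}, {x₁, x₃, x₆}, {x₁, x₄, x₅}, {x₁, x₄, x₆}, {x₁, x₅, x₆}, {x₂, x₃, x₄}, {x₂, x₃, x₅}, {x₂, x₃, x₆}, {x₂, x₄, x₅}, {x₂, x₄, x₆}, {x₂, x₅, x₆}, {x₃, x₄, x₅}, {x₃, x₄, x₆}, {x₃, x₅, x₆}, {x₄, x₅, x₆}, {x₁, x₂, x₃, x₄}, {x₁, x₂, x₃, x₅}, {x₁, x₂, x₃, x₆}, {x₁, x₂, x₄, x₅}, {x₁, x₂, x₄, x₆}, {x₁, x₂, x₅, x₆}, {x₁, x₃, x₄, x₅}, {x₁, x₃, x₄, x₆}, {x₁, x₃, x₅, x₆}, {x₁, x₄, x₅, x₆}, {x₂, x₃, x₄, x₅}, {x₂, x₃, x₄, x₆}, {x₂, x₃, x₅, x₆}, {x₂, x₄, x₅, x₆}, {x₃, x₄, x₅, x₆}, {x₁, x₂, x₃, x₄, x₅}, {x₁, x₂, x₃, x₄, x₆}, {x₁, x₂, x₃, x₅, x₆}, {x₁, x₂, x₄, x₅, x₆}, {x₁, x₃, x₄, x₅, x₆}, {x₂, x₃, x₄, x₅, x₆}, X }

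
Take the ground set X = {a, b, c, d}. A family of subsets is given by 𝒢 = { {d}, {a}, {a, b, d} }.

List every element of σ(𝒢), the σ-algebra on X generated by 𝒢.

Seed the family with 𝒢 together with ∅ and X: { {}, {a}, {d}, {a, b, d}, X }.
Pass 1: 4 new —
  {c}  = ᶜ of {a, b, d}
  {a, d}  = {d} ∪ {a}
  {a, b, c}  = ᶜ of {d}
  {b, c, d}  = ᶜ of {a}
  — 9 sets.
Pass 2 (4 new):
  {a, c}  = {c} ∪ {a}
  {b, c}  = ᶜ of {a, d}
  {c, d}  = {c} ∪ {d}
  {a, c, d}  = {c} ∪ {a, d}
  — 13 sets.
Pass 3 (3 new):
  {b}  = ᶜ of {a, c, d}
  {a, b}  = ᶜ of {c, d}
  {b, d}  = ᶜ of {a, c}
  — 16 sets.
Pass 4: closed — nothing new.

|σ(𝒢)| = 16.  σ(𝒢) = { {}, {a}, {b}, {c}, {d}, {a, b}, {a, c}, {a, d}, {b, c}, {b, d}, {c, d}, {a, b, c}, {a, b, d}, {a, c, d}, {b, c, d}, X }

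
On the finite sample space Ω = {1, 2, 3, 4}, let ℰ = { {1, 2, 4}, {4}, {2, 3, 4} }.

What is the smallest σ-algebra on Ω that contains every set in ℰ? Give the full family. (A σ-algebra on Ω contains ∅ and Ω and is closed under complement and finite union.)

σ(ℰ) = { {}, {1}, {2}, {3}, {4}, {1, 2}, {1, 3}, {1, 4}, {2, 3}, {2, 4}, {3, 4}, {1, 2, 3}, {1, 2, 4}, {1, 3, 4}, {2, 3, 4}, Ω }

Derivation:
Begin from { {}, {4}, {1, 2, 4}, {2, 3, 4}, Ω } (that is, ℰ plus ∅ and Ω).
Pass 1: 3 new —
  {1}  = {2, 3, 4}ᶜ
  {3}  = {1, 2, 4}ᶜ
  {1, 2, 3}  = {4}ᶜ
  [8 total]
Pass 2. New:
  {1, 3}  = {3} ∪ {1}
  {1, 4}  = {4} ∪ {1}
  {3, 4}  = {4} ∪ {3}
  [11 total]
Pass 3 adds 4:
  {1, 2}  = {3, 4}ᶜ
  {2, 3}  = {1, 4}ᶜ
  {2, 4}  = {1, 3}ᶜ
  {1, 3, 4}  = {3} ∪ {1, 4}
  [15 total]
Pass 4: 1 new —
  {2}  = {1, 3, 4}ᶜ
  [16 total]
Pass 5: closed — nothing new.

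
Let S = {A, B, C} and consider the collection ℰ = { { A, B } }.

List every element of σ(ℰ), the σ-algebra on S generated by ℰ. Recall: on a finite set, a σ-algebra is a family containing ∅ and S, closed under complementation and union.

Take S₀ = ℰ ∪ {∅, S} = { {}, { A, B }, S }.
Iteration 1: +1 →
  { C }  = { A, B }ᶜ
  [4 total]
Iteration 2: already closed under ᶜ and ∪.

Therefore σ(ℰ) = { {}, { C }, { A, B }, S } (|σ(ℰ)| = 4).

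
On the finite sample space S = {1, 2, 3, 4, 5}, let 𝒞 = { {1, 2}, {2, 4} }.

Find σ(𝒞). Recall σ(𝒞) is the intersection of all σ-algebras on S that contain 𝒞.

Seed the family with 𝒞 together with ∅ and S: { ∅, {1, 2}, {2, 4}, S }.
Pass 1: 3 new —
  {1, 2, 4}  = {1, 2} ∪ {2, 4}
  {1, 3, 5}  = ᶜ of {2, 4}
  {3, 4, 5}  = ᶜ of {1, 2}
  — 7 sets.
Pass 2 adds 4:
  {3, 5}  = ᶜ of {1, 2, 4}
  {1, 2, 3, 5}  = {1, 2} ∪ {1, 3, 5}
  {1, 3, 4, 5}  = {3, 4, 5} ∪ {1, 3, 5}
  {2, 3, 4, 5}  = {3, 4, 5} ∪ {2, 4}
  — 11 sets.
Pass 3: +3 →
  {1}  = ᶜ of {2, 3, 4, 5}
  {2}  = ᶜ of {1, 3, 4, 5}
  {4}  = ᶜ of {1, 2, 3, 5}
  — 14 sets.
Pass 4: 2 new —
  {1, 4}  = {4} ∪ {1}
  {2, 3, 5}  = {3, 5} ∪ {2}
  — 16 sets.
After Pass 5 the family is unchanged; done.

|σ(𝒞)| = 16.  σ(𝒞) = { ∅, {1}, {2}, {4}, {1, 2}, {1, 4}, {2, 4}, {3, 5}, {1, 2, 4}, {1, 3, 5}, {2, 3, 5}, {3, 4, 5}, {1, 2, 3, 5}, {1, 3, 4, 5}, {2, 3, 4, 5}, S }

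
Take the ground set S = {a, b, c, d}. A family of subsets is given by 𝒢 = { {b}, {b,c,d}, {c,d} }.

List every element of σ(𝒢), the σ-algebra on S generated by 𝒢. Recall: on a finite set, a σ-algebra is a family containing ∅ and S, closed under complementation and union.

σ(𝒢) = { {}, {a}, {b}, {a,b}, {c,d}, {a,c,d}, {b,c,d}, S }

Trace:
Start: 𝒢 ∪ {∅, S} = { {}, {b}, {c,d}, {b,c,d}, S }.
Round 1: 3 new —
  {a}  = complement {b,c,d}
  {a,b}  = complement {c,d}
  {a,c,d}  = complement {b}
  [8 total]
Round 2: closed — nothing new.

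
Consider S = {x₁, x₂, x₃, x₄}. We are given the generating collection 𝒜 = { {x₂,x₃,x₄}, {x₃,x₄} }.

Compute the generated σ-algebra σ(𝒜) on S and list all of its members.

σ(𝒜) = { {}, {x₁}, {x₂}, {x₁,x₂}, {x₃,x₄}, {x₁,x₃,x₄}, {x₂,x₃,x₄}, S }

Derivation:
Start: 𝒜 ∪ {∅, S} = { {}, {x₃,x₄}, {x₂,x₃,x₄}, S }.
Pass 1: 2 new —
  {x₁}  = S∖{x₂,x₃,x₄}
  {x₁,x₂}  = S∖{x₃,x₄}
  (now 6)
Pass 2 adds 1:
  {x₁,x₃,x₄}  = {x₃,x₄} ∪ {x₁}
  (now 7)
Pass 3: +1 →
  {x₂}  = S∖{x₁,x₃,x₄}
  (now 8)
Pass 4 adds nothing — fixpoint reached.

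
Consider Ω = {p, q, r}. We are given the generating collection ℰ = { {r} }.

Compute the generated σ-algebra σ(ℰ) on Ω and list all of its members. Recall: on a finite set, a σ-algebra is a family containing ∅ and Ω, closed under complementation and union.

Begin from { {}, {r}, Ω } (that is, ℰ plus ∅ and Ω).
Round 1: +1 →
  {p, q}  = Ω∖{r}
  — 4 sets.
After Round 2 the family is unchanged; done.

σ(ℰ) = { {}, {r}, {p, q}, Ω }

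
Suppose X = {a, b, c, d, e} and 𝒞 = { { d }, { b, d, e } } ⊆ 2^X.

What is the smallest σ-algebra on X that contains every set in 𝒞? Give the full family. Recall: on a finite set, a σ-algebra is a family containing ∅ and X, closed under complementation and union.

Start: 𝒞 ∪ {∅, X} = { {  }, { d }, { b, d, e }, X }.
Step 1: +2 →
  { a, c }  = { b, d, e }ᶜ
  { a, b, c, e }  = { d }ᶜ
Step 2 adds 1:
  { a, c, d }  = { a, c } ∪ { d }
Step 3: +1 →
  { b, e }  = { a, c, d }ᶜ
Step 4 adds nothing — fixpoint reached.

|σ(𝒞)| = 8.  σ(𝒞) = { {  }, { d }, { a, c }, { b, e }, { a, c, d }, { b, d, e }, { a, b, c, e }, X }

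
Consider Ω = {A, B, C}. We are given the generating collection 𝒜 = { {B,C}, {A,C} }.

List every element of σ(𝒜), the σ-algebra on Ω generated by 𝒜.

σ(𝒜) (8 sets): { {}, {A}, {B}, {C}, {A,B}, {A,C}, {B,C}, Ω }

Derivation:
Begin from { {}, {A,C}, {B,C}, Ω } (that is, 𝒜 plus ∅ and Ω).
Iteration 1 (2 new):
  {A}  = {B,C}ᶜ
  {B}  = {A,C}ᶜ
Iteration 2. New:
  {A,B}  = {B} ∪ {A}
Iteration 3 (1 new):
  {C}  = {A,B}ᶜ
Iteration 4: no new sets; the family is a σ-algebra.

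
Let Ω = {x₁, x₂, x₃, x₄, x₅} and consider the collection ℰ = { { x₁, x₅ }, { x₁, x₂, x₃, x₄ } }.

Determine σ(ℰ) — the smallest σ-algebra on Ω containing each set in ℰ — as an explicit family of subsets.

σ(ℰ) (8 sets): { {}, { x₁ }, { x₅ }, { x₁, x₅ }, { x₂, x₃, x₄ }, { x₁, x₂, x₃, x₄ }, { x₂, x₃, x₄, x₅ }, Ω }

Trace:
Seed the family with ℰ together with ∅ and Ω: { {}, { x₁, x₅ }, { x₁, x₂, x₃, x₄ }, Ω }.
Iteration 1: 2 new —
  { x₅ }  = complement { x₁, x₂, x₃, x₄ }
  { x₂, x₃, x₄ }  = complement { x₁, x₅ }
Iteration 2: +1 →
  { x₂, x₃, x₄, x₅ }  = { x₂, x₃, x₄ } ∪ { x₅ }
Iteration 3: 1 new —
  { x₁ }  = complement { x₂, x₃, x₄, x₅ }
Iteration 4: stable.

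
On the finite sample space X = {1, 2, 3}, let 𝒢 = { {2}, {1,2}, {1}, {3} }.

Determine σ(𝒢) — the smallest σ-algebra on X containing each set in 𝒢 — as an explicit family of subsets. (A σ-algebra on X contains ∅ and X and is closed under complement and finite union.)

Begin from { {}, {1}, {2}, {3}, {1,2}, X } (that is, 𝒢 plus ∅ and X).
Iteration 1: +2 →
  {1,3}  = {2}ᶜ
  {2,3}  = {1}ᶜ
  |family| = 8
Iteration 2: stable.

σ(𝒢) = { {}, {1}, {2}, {3}, {1,2}, {1,3}, {2,3}, X }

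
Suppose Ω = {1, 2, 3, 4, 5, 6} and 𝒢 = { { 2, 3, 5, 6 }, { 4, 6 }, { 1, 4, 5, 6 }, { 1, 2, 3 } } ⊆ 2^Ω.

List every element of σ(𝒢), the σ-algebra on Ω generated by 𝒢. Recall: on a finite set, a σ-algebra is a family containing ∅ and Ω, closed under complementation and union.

Take S₀ = 𝒢 ∪ {∅, Ω} = { ∅, { 4, 6 }, { 1, 2, 3 }, { 1, 4, 5, 6 }, { 2, 3, 5, 6 }, Ω }.
Pass 1: +7 →
  { 1, 4 }  = complement { 2, 3, 5, 6 }
  { 2, 3 }  = complement { 1, 4, 5, 6 }
  { 4, 5, 6 }  = complement { 1, 2, 3 }
  { 1, 2, 3, 5 }  = complement { 4, 6 }
  { 1, 2, 3, 4, 6 }  = { 1, 2, 3 } ∪ { 4, 6 }
  { 1, 2, 3, 5, 6 }  = { 1, 2, 3 } ∪ { 2, 3, 5, 6 }
  { 2, 3, 4, 5, 6 }  = { 4, 6 } ∪ { 2, 3, 5, 6 }
  — 13 sets.
Pass 2. New:
  { 1 }  = complement { 2, 3, 4, 5, 6 }
  { 4 }  = complement { 1, 2, 3, 5, 6 }
  { 5 }  = complement { 1, 2, 3, 4, 6 }
  { 1, 4, 6 }  = { 1, 4 } ∪ { 4, 6 }
  { 1, 2, 3, 4 }  = { 1, 2, 3 } ∪ { 1, 4 }
  { 2, 3, 4, 6 }  = { 2, 3 } ∪ { 4, 6 }
  { 1, 2, 3, 4, 5 }  = { 1, 4 } ∪ { 1, 2, 3, 5 }
  — 20 sets.
Pass 3: +7 →
  { 6 }  = complement { 1, 2, 3, 4, 5 }
  { 1, 5 }  = complement { 2, 3, 4, 6 }
  { 4, 5 }  = { 5 } ∪ { 4 }
  { 5, 6 }  = complement { 1, 2, 3, 4 }
  { 1, 4, 5 }  = { 1, 4 } ∪ { 5 }
  { 2, 3, 4 }  = { 2, 3 } ∪ { 4 }
  { 2, 3, 5 }  = complement { 1, 4, 6 }
  — 27 sets.
Pass 4: +5 →
  { 1, 6 }  = { 1 } ∪ { 6 }
  { 1, 5, 6 }  = complement { 2, 3, 4 }
  { 2, 3, 6 }  = complement { 1, 4, 5 }
  { 1, 2, 3, 6 }  = complement { 4, 5 }
  { 2, 3, 4, 5 }  = { 2, 3, 4 } ∪ { 5 }
  — 32 sets.
Pass 5 adds nothing — fixpoint reached.

Hence σ(𝒢) has 32 members: { ∅, { 1 }, { 4 }, { 5 }, { 6 }, { 1, 4 }, { 1, 5 }, { 1, 6 }, { 2, 3 }, { 4, 5 }, { 4, 6 }, { 5, 6 }, { 1, 2, 3 }, { 1, 4, 5 }, { 1, 4, 6 }, { 1, 5, 6 }, { 2, 3, 4 }, { 2, 3, 5 }, { 2, 3, 6 }, { 4, 5, 6 }, { 1, 2, 3, 4 }, { 1, 2, 3, 5 }, { 1, 2, 3, 6 }, { 1, 4, 5, 6 }, { 2, 3, 4, 5 }, { 2, 3, 4, 6 }, { 2, 3, 5, 6 }, { 1, 2, 3, 4, 5 }, { 1, 2, 3, 4, 6 }, { 1, 2, 3, 5, 6 }, { 2, 3, 4, 5, 6 }, Ω }.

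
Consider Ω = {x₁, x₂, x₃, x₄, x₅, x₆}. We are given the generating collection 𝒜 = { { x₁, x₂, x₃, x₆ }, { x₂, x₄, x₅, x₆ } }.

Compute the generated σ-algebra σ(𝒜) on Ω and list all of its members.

Take S₀ = 𝒜 ∪ {∅, Ω} = { {  }, { x₁, x₂, x₃, x₆ }, { x₂, x₄, x₅, x₆ }, Ω }.
Iteration 1: +2 →
  { x₁, x₃ }  = { x₂, x₄, x₅, x₆ }ᶜ
  { x₄, x₅ }  = { x₁, x₂, x₃, x₆ }ᶜ
  |family| = 6
Iteration 2 adds 1:
  { x₁, x₃, x₄, x₅ }  = { x₄, x₅ } ∪ { x₁, x₃ }
  |family| = 7
Iteration 3: 1 new —
  { x₂, x₆ }  = { x₁, x₃, x₄, x₅ }ᶜ
  |family| = 8
Iteration 4: already closed under ᶜ and ∪.

σ(𝒜) = { {  }, { x₁, x₃ }, { x₂, x₆ }, { x₄, x₅ }, { x₁, x₂, x₃, x₆ }, { x₁, x₃, x₄, x₅ }, { x₂, x₄, x₅, x₆ }, Ω }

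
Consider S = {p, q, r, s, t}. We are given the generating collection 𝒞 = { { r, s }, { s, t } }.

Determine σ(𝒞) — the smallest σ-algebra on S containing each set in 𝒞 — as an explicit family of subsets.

Begin from { {  }, { r, s }, { s, t }, S } (that is, 𝒞 plus ∅ and S).
Round 1. New:
  { p, q, r }  = { s, t }ᶜ
  { p, q, t }  = { r, s }ᶜ
  { r, s, t }  = { s, t } ∪ { r, s }
  — 7 sets.
Round 2 adds 4:
  { p, q }  = { r, s, t }ᶜ
  { p, q, r, s }  = { r, s } ∪ { p, q, r }
  { p, q, r, t }  = { p, q, t } ∪ { p, q, r }
  { p, q, s, t }  = { s, t } ∪ { p, q, t }
  — 11 sets.
Round 3: 3 new —
  { r }  = { p, q, s, t }ᶜ
  { s }  = { p, q, r, t }ᶜ
  { t }  = { p, q, r, s }ᶜ
  — 14 sets.
Round 4 (2 new):
  { r, t }  = { r } ∪ { t }
  { p, q, s }  = { p, q } ∪ { s }
  — 16 sets.
After Round 5 the family is unchanged; done.

Therefore σ(𝒞) = { {  }, { r }, { s }, { t }, { p, q }, { r, s }, { r, t }, { s, t }, { p, q, r }, { p, q, s }, { p, q, t }, { r, s, t }, { p, q, r, s }, { p, q, r, t }, { p, q, s, t }, S } (|σ(𝒞)| = 16).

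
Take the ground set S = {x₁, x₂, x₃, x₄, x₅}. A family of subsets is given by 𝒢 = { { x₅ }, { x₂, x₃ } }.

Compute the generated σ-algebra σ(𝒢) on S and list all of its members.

Begin from { ∅, { x₅ }, { x₂, x₃ }, S } (that is, 𝒢 plus ∅ and S).
Round 1 (3 new):
  { x₁, x₄, x₅ }  = S∖{ x₂, x₃ }
  { x₂, x₃, x₅ }  = { x₂, x₃ } ∪ { x₅ }
  { x₁, x₂, x₃, x₄ }  = S∖{ x₅ }
Round 2 adds 1:
  { x₁, x₄ }  = S∖{ x₂, x₃, x₅ }
Round 3 adds nothing — fixpoint reached.

|σ(𝒢)| = 8.  σ(𝒢) = { ∅, { x₅ }, { x₁, x₄ }, { x₂, x₃ }, { x₁, x₄, x₅ }, { x₂, x₃, x₅ }, { x₁, x₂, x₃, x₄ }, S }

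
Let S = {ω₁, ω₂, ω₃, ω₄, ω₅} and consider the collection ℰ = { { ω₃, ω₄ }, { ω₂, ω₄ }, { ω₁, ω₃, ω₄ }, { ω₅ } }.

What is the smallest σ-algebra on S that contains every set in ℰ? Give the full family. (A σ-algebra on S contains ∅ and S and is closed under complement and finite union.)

Begin from { ∅, { ω₅ }, { ω₂, ω₄ }, { ω₃, ω₄ }, { ω₁, ω₃, ω₄ }, S } (that is, ℰ plus ∅ and S).
Round 1. New:
  { ω₂, ω₅ }  = complement { ω₁, ω₃, ω₄ }
  { ω₁, ω₂, ω₅ }  = complement { ω₃, ω₄ }
  { ω₁, ω₃, ω₅ }  = complement { ω₂, ω₄ }
  { ω₂, ω₃, ω₄ }  = { ω₃, ω₄ } ∪ { ω₂, ω₄ }
  { ω₂, ω₄, ω₅ }  = { ω₂, ω₄ } ∪ { ω₅ }
  { ω₃, ω₄, ω₅ }  = { ω₃, ω₄ } ∪ { ω₅ }
  { ω₁, ω₂, ω₃, ω₄ }  = complement { ω₅ }
  { ω₁, ω₃, ω₄, ω₅ }  = { ω₁, ω₃, ω₄ } ∪ { ω₅ }
Round 2: 7 new —
  { ω₂ }  = complement { ω₁, ω₃, ω₄, ω₅ }
  { ω₁, ω₂ }  = complement { ω₃, ω₄, ω₅ }
  { ω₁, ω₃ }  = complement { ω₂, ω₄, ω₅ }
  { ω₁, ω₅ }  = complement { ω₂, ω₃, ω₄ }
  { ω₁, ω₂, ω₃, ω₅ }  = { ω₂, ω₅ } ∪ { ω₁, ω₃, ω₅ }
  { ω₁, ω₂, ω₄, ω₅ }  = { ω₁, ω₂, ω₅ } ∪ { ω₂, ω₄ }
  { ω₂, ω₃, ω₄, ω₅ }  = { ω₂, ω₅ } ∪ { ω₃, ω₄, ω₅ }
Round 3 (5 new):
  { ω₁ }  = complement { ω₂, ω₃, ω₄, ω₅ }
  { ω₃ }  = complement { ω₁, ω₂, ω₄, ω₅ }
  { ω₄ }  = complement { ω₁, ω₂, ω₃, ω₅ }
  { ω₁, ω₂, ω₃ }  = { ω₂ } ∪ { ω₁, ω₃ }
  { ω₁, ω₂, ω₄ }  = { ω₂, ω₄ } ∪ { ω₁, ω₂ }
Round 4: +6 →
  { ω₁, ω₄ }  = { ω₄ } ∪ { ω₁ }
  { ω₂, ω₃ }  = { ω₂ } ∪ { ω₃ }
  { ω₃, ω₅ }  = complement { ω₁, ω₂, ω₄ }
  { ω₄, ω₅ }  = complement { ω₁, ω₂, ω₃ }
  { ω₁, ω₄, ω₅ }  = { ω₁, ω₅ } ∪ { ω₄ }
  { ω₂, ω₃, ω₅ }  = { ω₂, ω₅ } ∪ { ω₃ }
Round 5: closed — nothing new.

σ(ℰ) = { ∅, { ω₁ }, { ω₂ }, { ω₃ }, { ω₄ }, { ω₅ }, { ω₁, ω₂ }, { ω₁, ω₃ }, { ω₁, ω₄ }, { ω₁, ω₅ }, { ω₂, ω₃ }, { ω₂, ω₄ }, { ω₂, ω₅ }, { ω₃, ω₄ }, { ω₃, ω₅ }, { ω₄, ω₅ }, { ω₁, ω₂, ω₃ }, { ω₁, ω₂, ω₄ }, { ω₁, ω₂, ω₅ }, { ω₁, ω₃, ω₄ }, { ω₁, ω₃, ω₅ }, { ω₁, ω₄, ω₅ }, { ω₂, ω₃, ω₄ }, { ω₂, ω₃, ω₅ }, { ω₂, ω₄, ω₅ }, { ω₃, ω₄, ω₅ }, { ω₁, ω₂, ω₃, ω₄ }, { ω₁, ω₂, ω₃, ω₅ }, { ω₁, ω₂, ω₄, ω₅ }, { ω₁, ω₃, ω₄, ω₅ }, { ω₂, ω₃, ω₄, ω₅ }, S }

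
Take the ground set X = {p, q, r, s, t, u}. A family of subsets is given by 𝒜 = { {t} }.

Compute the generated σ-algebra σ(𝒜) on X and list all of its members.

Begin from { {}, {t}, X } (that is, 𝒜 plus ∅ and X).
Step 1. New:
  {p,q,r,s,u}  = ᶜ of {t}
  (now 4)
Step 2: closed — nothing new.

|σ(𝒜)| = 4.  σ(𝒜) = { {}, {t}, {p,q,r,s,u}, X }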